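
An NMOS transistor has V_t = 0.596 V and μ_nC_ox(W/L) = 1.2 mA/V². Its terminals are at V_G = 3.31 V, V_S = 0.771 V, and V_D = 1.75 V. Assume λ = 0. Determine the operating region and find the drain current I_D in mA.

V_GS = V_G − V_S = 3.31 − 0.771 = 2.54 V; V_DS = V_D − V_S = 1.75 − 0.771 = 0.979 V.
V_ov = V_GS − V_t = 2.54 − 0.596 = 1.94 V.
Since V_DS = 0.979 V < V_ov = 1.94 V, the device is in the triode region.
I_D = k_n [V_ov · V_DS − ½ V_DS²] = 1.2 × [1.94 × 0.979 − 0.5 × 0.979²] = 1.71 mA.

Triode; I_D = 1.71 mA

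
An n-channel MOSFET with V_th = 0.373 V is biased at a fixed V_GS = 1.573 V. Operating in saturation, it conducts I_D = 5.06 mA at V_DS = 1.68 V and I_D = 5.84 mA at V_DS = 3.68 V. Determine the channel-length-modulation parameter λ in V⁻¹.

λ = 0.0885 V⁻¹

With V_GS fixed, I_D ∝ (1 + λ V_DS) in saturation, so I_D2/I_D1 = (1 + λ V_DS2)/(1 + λ V_DS1).
5.84/5.06 = 1.154 = (1 + 3.68 λ)/(1 + 1.68 λ).
Solving: λ (I_D1 V_DS2 − I_D2 V_DS1) = I_D2 − I_D1, so λ = (5.84 − 5.06) / (5.06 × 3.68 − 5.84 × 1.68) = 0.78 / 8.81 = 0.0885 V⁻¹.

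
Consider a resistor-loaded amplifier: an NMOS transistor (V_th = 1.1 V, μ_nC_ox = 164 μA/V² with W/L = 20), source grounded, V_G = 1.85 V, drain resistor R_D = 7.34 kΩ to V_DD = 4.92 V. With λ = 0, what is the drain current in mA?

I_D = 0.626 mA

V_GS = V_G = 1.85 V, so V_ov = 1.85 − 1.1 = 0.75 V.
k_n = μ_nC_ox · (W/L) = 3.28 mA/V².
Assume saturation: I_D = ½ k_n V_ov² = 0.5 × 3.28 × 0.75² = 0.922 mA, giving V_DS = V_DD − I_D R_D = 4.92 − 0.922 × 7.34 = -1.85 V.
But -1.85 V < V_ov = 0.75 V, so the device is actually in triode.
In triode I_D = k_n[V_ov V_DS − ½ V_DS²] and I_D = (V_DD − V_DS)/R_D. Equating: 12 V_DS² − 19.06 V_DS + 4.92 = 0, giving V_DS = 0.325 V (the root below V_ov).
I_D = (4.92 − 0.325) / 7.34 = 0.626 mA.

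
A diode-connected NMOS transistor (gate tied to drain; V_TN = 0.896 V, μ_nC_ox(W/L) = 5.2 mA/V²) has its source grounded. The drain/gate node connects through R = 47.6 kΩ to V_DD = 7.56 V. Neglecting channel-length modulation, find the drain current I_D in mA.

With gate tied to drain, V_GS = V_DS ≥ V_GS − V_TN, so the device is in saturation.
KCL at the drain: ½ k_n (V_GS − V_TN)² = (V_DD − V_GS)/R.
Let x = V_GS − 0.896. Then 124 x² + x − 6.664 = 0, giving x = 0.228 V (positive root), so V_GS = 1.12 V.
I_D = (V_DD − V_GS)/R = (7.56 − 1.12) / 47.6 = 0.135 mA.

I_D = 0.135 mA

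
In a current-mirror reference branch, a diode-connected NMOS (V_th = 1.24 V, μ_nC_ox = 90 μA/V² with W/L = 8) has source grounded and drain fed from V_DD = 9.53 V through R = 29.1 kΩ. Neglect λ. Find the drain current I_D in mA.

With gate tied to drain, V_GS = V_DS ≥ V_GS − V_th, so the device is in saturation.
k_n = μ_nC_ox · (W/L) = 0.72 mA/V².
KCL at the drain: ½ k_n (V_GS − V_th)² = (V_DD − V_GS)/R.
Let x = V_GS − 1.24. Then 10.5 x² + x − 8.29 = 0, giving x = 0.843 V (positive root), so V_GS = 2.08 V.
I_D = (V_DD − V_GS)/R = (9.53 − 2.08) / 29.1 = 0.256 mA.

I_D = 0.256 mA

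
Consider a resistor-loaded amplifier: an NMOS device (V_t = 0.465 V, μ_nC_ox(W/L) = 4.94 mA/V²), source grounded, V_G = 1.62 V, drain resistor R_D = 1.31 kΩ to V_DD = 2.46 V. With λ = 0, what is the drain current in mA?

I_D = 1.62 mA

V_GS = V_G = 1.62 V, so V_ov = 1.62 − 0.465 = 1.16 V.
Assume saturation: I_D = ½ k_n V_ov² = 0.5 × 4.94 × 1.16² = 3.3 mA, giving V_DS = V_DD − I_D R_D = 2.46 − 3.3 × 1.31 = -1.86 V.
But -1.86 V < V_ov = 1.16 V, so the device is actually in triode.
In triode I_D = k_n[V_ov V_DS − ½ V_DS²] and I_D = (V_DD − V_DS)/R_D. Equating: 3.24 V_DS² − 8.474 V_DS + 2.46 = 0, giving V_DS = 0.332 V (the root below V_ov).
I_D = (2.46 − 0.332) / 1.31 = 1.62 mA.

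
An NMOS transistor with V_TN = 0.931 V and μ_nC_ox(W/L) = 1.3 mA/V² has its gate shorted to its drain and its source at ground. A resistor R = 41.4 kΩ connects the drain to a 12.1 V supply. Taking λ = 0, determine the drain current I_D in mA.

I_D = 0.255 mA

With gate tied to drain, V_GS = V_DS ≥ V_GS − V_TN, so the device is in saturation.
KCL at the drain: ½ k_n (V_GS − V_TN)² = (V_DD − V_GS)/R.
Let x = V_GS − 0.931. Then 26.9 x² + x − 11.17 = 0, giving x = 0.626 V (positive root), so V_GS = 1.56 V.
I_D = (V_DD − V_GS)/R = (12.1 − 1.56) / 41.4 = 0.255 mA.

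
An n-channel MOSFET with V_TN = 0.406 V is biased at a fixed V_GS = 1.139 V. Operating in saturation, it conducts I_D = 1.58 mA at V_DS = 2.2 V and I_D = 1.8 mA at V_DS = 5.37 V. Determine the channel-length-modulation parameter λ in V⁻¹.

With V_GS fixed, I_D ∝ (1 + λ V_DS) in saturation, so I_D2/I_D1 = (1 + λ V_DS2)/(1 + λ V_DS1).
1.8/1.58 = 1.139 = (1 + 5.37 λ)/(1 + 2.2 λ).
Solving: λ (I_D1 V_DS2 − I_D2 V_DS1) = I_D2 − I_D1, so λ = (1.8 − 1.58) / (1.58 × 5.37 − 1.8 × 2.2) = 0.22 / 4.52 = 0.0486 V⁻¹.

λ = 0.0486 V⁻¹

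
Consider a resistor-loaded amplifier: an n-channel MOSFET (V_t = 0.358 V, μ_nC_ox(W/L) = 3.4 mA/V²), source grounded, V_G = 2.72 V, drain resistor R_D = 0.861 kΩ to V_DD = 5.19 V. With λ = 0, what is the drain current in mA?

V_GS = V_G = 2.72 V, so V_ov = 2.72 − 0.358 = 2.36 V.
Assume saturation: I_D = ½ k_n V_ov² = 0.5 × 3.4 × 2.36² = 9.48 mA, giving V_DS = V_DD − I_D R_D = 5.19 − 9.48 × 0.861 = -2.98 V.
But -2.98 V < V_ov = 2.36 V, so the device is actually in triode.
In triode I_D = k_n[V_ov V_DS − ½ V_DS²] and I_D = (V_DD − V_DS)/R_D. Equating: 1.46 V_DS² − 7.915 V_DS + 5.19 = 0, giving V_DS = 0.764 V (the root below V_ov).
I_D = (5.19 − 0.764) / 0.861 = 5.14 mA.

I_D = 5.14 mA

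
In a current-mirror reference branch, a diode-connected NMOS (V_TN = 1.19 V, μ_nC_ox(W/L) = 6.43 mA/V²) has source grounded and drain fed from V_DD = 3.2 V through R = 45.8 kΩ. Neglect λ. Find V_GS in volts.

V_GS = 1.30 V

With gate tied to drain, V_GS = V_DS ≥ V_GS − V_TN, so the device is in saturation.
KCL at the drain: ½ k_n (V_GS − V_TN)² = (V_DD − V_GS)/R.
Let x = V_GS − 1.19. Then 147 x² + x − 2.01 = 0, giving x = 0.113 V (positive root), so V_GS = 1.3 V.
I_D = (V_DD − V_GS)/R = (3.2 − 1.3) / 45.8 = 0.0414 mA.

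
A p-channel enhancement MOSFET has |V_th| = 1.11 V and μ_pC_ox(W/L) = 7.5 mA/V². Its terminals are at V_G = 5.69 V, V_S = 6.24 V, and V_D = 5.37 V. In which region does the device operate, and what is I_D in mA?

V_SG = V_S − V_G = 6.24 − 5.69 = 0.55 V; V_SD = V_S − V_D = 6.24 − 5.37 = 0.87 V.
V_SG = 0.55 V < |V_th| = 1.11 V, so the transistor is in cutoff.

Cutoff; I_D = 0 mA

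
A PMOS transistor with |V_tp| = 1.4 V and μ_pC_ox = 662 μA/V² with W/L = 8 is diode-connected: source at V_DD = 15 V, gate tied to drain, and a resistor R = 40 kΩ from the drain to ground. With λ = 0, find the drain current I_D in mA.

I_D = 0.331 mA

With gate tied to drain, V_SG = V_SD ≥ V_SG − |V_tp|, so the device is in saturation.
k_p = μ_pC_ox · (W/L) = 5.296 mA/V².
KCL at the drain: ½ k_p (V_SG − |V_tp|)² = (V_DD − V_SG)/R.
Let x = V_SG − 1.4. Then 106 x² + x − 13.6 = 0, giving x = 0.354 V (positive root), so V_SG = 1.75 V.
I_D = (V_DD − V_SG)/R = (15 − 1.75) / 40 = 0.331 mA.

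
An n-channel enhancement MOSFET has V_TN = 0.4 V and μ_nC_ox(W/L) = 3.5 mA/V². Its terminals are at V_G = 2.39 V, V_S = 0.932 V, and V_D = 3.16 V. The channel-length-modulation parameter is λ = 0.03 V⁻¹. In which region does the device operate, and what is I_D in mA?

Saturation; I_D = 2.09 mA

V_GS = V_G − V_S = 2.39 − 0.932 = 1.46 V; V_DS = V_D − V_S = 3.16 − 0.932 = 2.23 V.
V_ov = V_GS − V_TN = 1.46 − 0.4 = 1.06 V.
Since V_DS = 2.23 V ≥ V_ov = 1.06 V, the device is in saturation.
I_D = ½ k_n V_ov² (1 + λ V_DS) = 0.5 × 3.5 × 1.06² × (1 + 0.03 × 2.23) = 2.09 mA.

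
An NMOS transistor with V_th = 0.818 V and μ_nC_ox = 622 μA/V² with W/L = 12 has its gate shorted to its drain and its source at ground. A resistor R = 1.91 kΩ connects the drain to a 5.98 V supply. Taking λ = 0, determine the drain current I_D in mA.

I_D = 2.29 mA

With gate tied to drain, V_GS = V_DS ≥ V_GS − V_th, so the device is in saturation.
k_n = μ_nC_ox · (W/L) = 7.464 mA/V².
KCL at the drain: ½ k_n (V_GS − V_th)² = (V_DD − V_GS)/R.
Let x = V_GS − 0.818. Then 7.13 x² + x − 5.162 = 0, giving x = 0.784 V (positive root), so V_GS = 1.6 V.
I_D = (V_DD − V_GS)/R = (5.98 − 1.6) / 1.91 = 2.29 mA.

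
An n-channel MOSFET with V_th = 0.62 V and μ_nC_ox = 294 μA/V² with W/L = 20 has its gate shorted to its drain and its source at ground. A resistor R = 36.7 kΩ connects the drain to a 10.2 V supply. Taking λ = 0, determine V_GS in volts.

With gate tied to drain, V_GS = V_DS ≥ V_GS − V_th, so the device is in saturation.
k_n = μ_nC_ox · (W/L) = 5.88 mA/V².
KCL at the drain: ½ k_n (V_GS − V_th)² = (V_DD − V_GS)/R.
Let x = V_GS − 0.62. Then 108 x² + x − 9.58 = 0, giving x = 0.293 V (positive root), so V_GS = 0.913 V.
I_D = (V_DD − V_GS)/R = (10.2 − 0.913) / 36.7 = 0.253 mA.

V_GS = 0.913 V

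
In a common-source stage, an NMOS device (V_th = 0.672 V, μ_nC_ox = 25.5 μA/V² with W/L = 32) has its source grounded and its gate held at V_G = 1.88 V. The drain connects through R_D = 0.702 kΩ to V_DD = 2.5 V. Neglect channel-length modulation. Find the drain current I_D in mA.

V_GS = V_G = 1.88 V, so V_ov = 1.88 − 0.672 = 1.21 V.
k_n = μ_nC_ox · (W/L) = 0.816 mA/V².
Assume saturation: I_D = ½ k_n V_ov² = 0.5 × 0.816 × 1.21² = 0.595 mA, giving V_DS = V_DD − I_D R_D = 2.5 − 0.595 × 0.702 = 2.08 V.
V_DS = 2.08 V ≥ V_ov = 1.21 V, confirming saturation.

I_D = 0.595 mA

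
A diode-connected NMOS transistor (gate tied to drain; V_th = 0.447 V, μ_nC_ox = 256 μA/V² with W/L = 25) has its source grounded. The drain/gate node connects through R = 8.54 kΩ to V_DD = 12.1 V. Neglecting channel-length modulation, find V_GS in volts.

With gate tied to drain, V_GS = V_DS ≥ V_GS − V_th, so the device is in saturation.
k_n = μ_nC_ox · (W/L) = 6.4 mA/V².
KCL at the drain: ½ k_n (V_GS − V_th)² = (V_DD − V_GS)/R.
Let x = V_GS − 0.447. Then 27.3 x² + x − 11.65 = 0, giving x = 0.635 V (positive root), so V_GS = 1.08 V.
I_D = (V_DD − V_GS)/R = (12.1 − 1.08) / 8.54 = 1.29 mA.

V_GS = 1.08 V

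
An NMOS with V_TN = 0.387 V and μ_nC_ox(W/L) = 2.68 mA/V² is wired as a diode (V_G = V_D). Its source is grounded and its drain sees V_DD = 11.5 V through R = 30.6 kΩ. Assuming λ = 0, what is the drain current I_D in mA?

I_D = 0.347 mA

With gate tied to drain, V_GS = V_DS ≥ V_GS − V_TN, so the device is in saturation.
KCL at the drain: ½ k_n (V_GS − V_TN)² = (V_DD − V_GS)/R.
Let x = V_GS − 0.387. Then 41 x² + x − 11.11 = 0, giving x = 0.509 V (positive root), so V_GS = 0.896 V.
I_D = (V_DD − V_GS)/R = (11.5 − 0.896) / 30.6 = 0.347 mA.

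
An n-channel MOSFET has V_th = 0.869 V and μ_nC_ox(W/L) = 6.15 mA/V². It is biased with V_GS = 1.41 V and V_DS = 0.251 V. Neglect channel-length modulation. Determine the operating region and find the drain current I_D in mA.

Triode; I_D = 0.641 mA

V_ov = V_GS − V_th = 1.41 − 0.869 = 0.541 V.
Since V_DS = 0.251 V < V_ov = 0.541 V, the device is in the triode region.
I_D = k_n [V_ov · V_DS − ½ V_DS²] = 6.15 × [0.541 × 0.251 − 0.5 × 0.251²] = 0.641 mA.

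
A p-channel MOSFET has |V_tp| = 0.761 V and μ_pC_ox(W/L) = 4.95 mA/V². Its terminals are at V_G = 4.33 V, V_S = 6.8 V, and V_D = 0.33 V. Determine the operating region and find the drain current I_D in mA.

V_SG = V_S − V_G = 6.8 − 4.33 = 2.47 V; V_SD = V_S − V_D = 6.8 − 0.33 = 6.47 V.
V_ov = V_SG − |V_tp| = 2.47 − 0.761 = 1.71 V.
Since V_SD = 6.47 V ≥ V_ov = 1.71 V, the device is in saturation.
I_D = ½ k_p V_ov² = 0.5 × 4.95 × 1.71² = 7.23 mA.

Saturation; I_D = 7.23 mA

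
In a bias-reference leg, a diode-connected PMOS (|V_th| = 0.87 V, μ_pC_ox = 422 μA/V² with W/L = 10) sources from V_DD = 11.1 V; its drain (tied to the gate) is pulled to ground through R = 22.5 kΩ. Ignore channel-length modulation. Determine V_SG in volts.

V_SG = 1.32 V

With gate tied to drain, V_SG = V_SD ≥ V_SG − |V_th|, so the device is in saturation.
k_p = μ_pC_ox · (W/L) = 4.22 mA/V².
KCL at the drain: ½ k_p (V_SG − |V_th|)² = (V_DD − V_SG)/R.
Let x = V_SG − 0.87. Then 47.5 x² + x − 10.23 = 0, giving x = 0.454 V (positive root), so V_SG = 1.32 V.
I_D = (V_DD − V_SG)/R = (11.1 − 1.32) / 22.5 = 0.434 mA.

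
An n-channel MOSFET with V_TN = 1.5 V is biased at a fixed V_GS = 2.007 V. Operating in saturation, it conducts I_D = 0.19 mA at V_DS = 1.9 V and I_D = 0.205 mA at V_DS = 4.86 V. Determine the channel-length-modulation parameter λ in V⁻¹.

With V_GS fixed, I_D ∝ (1 + λ V_DS) in saturation, so I_D2/I_D1 = (1 + λ V_DS2)/(1 + λ V_DS1).
0.205/0.19 = 1.079 = (1 + 4.86 λ)/(1 + 1.9 λ).
Solving: λ (I_D1 V_DS2 − I_D2 V_DS1) = I_D2 − I_D1, so λ = (0.205 − 0.19) / (0.19 × 4.86 − 0.205 × 1.9) = 0.015 / 0.534 = 0.0281 V⁻¹.

λ = 0.0281 V⁻¹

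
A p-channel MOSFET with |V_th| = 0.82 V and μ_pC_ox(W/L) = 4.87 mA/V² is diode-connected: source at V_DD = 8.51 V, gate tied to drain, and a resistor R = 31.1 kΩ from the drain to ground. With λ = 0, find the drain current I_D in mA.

With gate tied to drain, V_SG = V_SD ≥ V_SG − |V_th|, so the device is in saturation.
KCL at the drain: ½ k_p (V_SG − |V_th|)² = (V_DD − V_SG)/R.
Let x = V_SG − 0.82. Then 75.7 x² + x − 7.69 = 0, giving x = 0.312 V (positive root), so V_SG = 1.13 V.
I_D = (V_DD − V_SG)/R = (8.51 − 1.13) / 31.1 = 0.237 mA.

I_D = 0.237 mA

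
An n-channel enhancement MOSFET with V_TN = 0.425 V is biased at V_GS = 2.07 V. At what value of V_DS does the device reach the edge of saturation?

V_DS,sat = 1.64 V

The boundary between triode and saturation is V_DS = V_GS − V_TN = V_ov.
V_ov = 2.07 − 0.425 = 1.64 V.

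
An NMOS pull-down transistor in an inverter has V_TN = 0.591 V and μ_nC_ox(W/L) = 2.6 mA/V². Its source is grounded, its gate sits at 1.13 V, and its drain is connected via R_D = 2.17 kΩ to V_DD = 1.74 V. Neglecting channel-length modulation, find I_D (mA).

I_D = 0.378 mA

V_GS = V_G = 1.13 V, so V_ov = 1.13 − 0.591 = 0.539 V.
Assume saturation: I_D = ½ k_n V_ov² = 0.5 × 2.6 × 0.539² = 0.378 mA, giving V_DS = V_DD − I_D R_D = 1.74 − 0.378 × 2.17 = 0.92 V.
V_DS = 0.92 V ≥ V_ov = 0.539 V, confirming saturation.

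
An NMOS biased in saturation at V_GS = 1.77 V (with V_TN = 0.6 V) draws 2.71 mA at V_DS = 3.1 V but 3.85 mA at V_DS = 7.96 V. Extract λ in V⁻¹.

With V_GS fixed, I_D ∝ (1 + λ V_DS) in saturation, so I_D2/I_D1 = (1 + λ V_DS2)/(1 + λ V_DS1).
3.85/2.71 = 1.421 = (1 + 7.96 λ)/(1 + 3.1 λ).
Solving: λ (I_D1 V_DS2 − I_D2 V_DS1) = I_D2 − I_D1, so λ = (3.85 − 2.71) / (2.71 × 7.96 − 3.85 × 3.1) = 1.14 / 9.64 = 0.118 V⁻¹.

λ = 0.118 V⁻¹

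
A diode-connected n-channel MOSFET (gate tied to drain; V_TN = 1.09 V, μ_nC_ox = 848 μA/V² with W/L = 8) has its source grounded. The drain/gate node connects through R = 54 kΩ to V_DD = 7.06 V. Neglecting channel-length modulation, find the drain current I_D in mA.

With gate tied to drain, V_GS = V_DS ≥ V_GS − V_TN, so the device is in saturation.
k_n = μ_nC_ox · (W/L) = 6.784 mA/V².
KCL at the drain: ½ k_n (V_GS − V_TN)² = (V_DD − V_GS)/R.
Let x = V_GS − 1.09. Then 183 x² + x − 5.97 = 0, giving x = 0.178 V (positive root), so V_GS = 1.27 V.
I_D = (V_DD − V_GS)/R = (7.06 − 1.27) / 54 = 0.107 mA.

I_D = 0.107 mA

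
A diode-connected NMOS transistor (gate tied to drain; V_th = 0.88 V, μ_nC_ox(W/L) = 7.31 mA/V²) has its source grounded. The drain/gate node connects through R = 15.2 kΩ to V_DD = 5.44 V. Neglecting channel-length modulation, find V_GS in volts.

With gate tied to drain, V_GS = V_DS ≥ V_GS − V_th, so the device is in saturation.
KCL at the drain: ½ k_n (V_GS − V_th)² = (V_DD − V_GS)/R.
Let x = V_GS − 0.88. Then 55.6 x² + x − 4.56 = 0, giving x = 0.278 V (positive root), so V_GS = 1.16 V.
I_D = (V_DD − V_GS)/R = (5.44 − 1.16) / 15.2 = 0.282 mA.

V_GS = 1.16 V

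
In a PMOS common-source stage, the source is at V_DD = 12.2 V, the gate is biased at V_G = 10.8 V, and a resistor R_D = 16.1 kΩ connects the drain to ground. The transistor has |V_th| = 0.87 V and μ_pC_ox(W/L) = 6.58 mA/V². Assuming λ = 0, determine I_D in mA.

V_SG = V_DD − V_G = 12.2 − 10.8 = 1.4 V, so V_ov = 1.4 − 0.87 = 0.53 V.
Assume saturation: I_D = ½ k_p V_ov² = 0.5 × 6.58 × 0.53² = 0.924 mA, giving V_SD = V_DD − I_D R_D = 12.2 − 0.924 × 16.1 = -2.68 V.
But -2.68 V < V_ov = 0.53 V, so the device is actually in triode.
In triode I_D = k_p[V_ov V_SD − ½ V_SD²] and I_D = (V_DD − V_SD)/R_D. Equating: 53 V_SD² − 57.15 V_SD + 12.2 = 0, giving V_SD = 0.293 V (the root below V_ov).
I_D = (12.2 − 0.293) / 16.1 = 0.74 mA.

I_D = 0.740 mA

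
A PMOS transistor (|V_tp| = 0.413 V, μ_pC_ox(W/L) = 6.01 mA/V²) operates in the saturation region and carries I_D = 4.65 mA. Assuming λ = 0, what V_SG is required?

In saturation I_D = ½ k_p (V_SG − |V_tp|)², so V_SG − |V_tp| = √(2 I_D / k_p) = √(2 × 4.65 / 6.01) = 1.24 V.
V_SG = 0.413 + 1.24 = 1.66 V.

V_SG = 1.66 V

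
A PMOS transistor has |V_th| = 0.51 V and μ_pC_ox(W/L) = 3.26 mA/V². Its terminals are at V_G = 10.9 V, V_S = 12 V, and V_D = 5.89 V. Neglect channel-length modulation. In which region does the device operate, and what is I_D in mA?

V_SG = V_S − V_G = 12 − 10.9 = 1.1 V; V_SD = V_S − V_D = 12 − 5.89 = 6.11 V.
V_ov = V_SG − |V_th| = 1.1 − 0.51 = 0.59 V.
Since V_SD = 6.11 V ≥ V_ov = 0.59 V, the device is in saturation.
I_D = ½ k_p V_ov² = 0.5 × 3.26 × 0.59² = 0.567 mA.

Saturation; I_D = 0.567 mA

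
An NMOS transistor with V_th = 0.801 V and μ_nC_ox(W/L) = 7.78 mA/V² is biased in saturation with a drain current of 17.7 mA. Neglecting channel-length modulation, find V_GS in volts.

In saturation I_D = ½ k_n (V_GS − V_th)², so V_GS − V_th = √(2 I_D / k_n) = √(2 × 17.7 / 7.78) = 2.13 V.
V_GS = 0.801 + 2.13 = 2.93 V.

V_GS = 2.93 V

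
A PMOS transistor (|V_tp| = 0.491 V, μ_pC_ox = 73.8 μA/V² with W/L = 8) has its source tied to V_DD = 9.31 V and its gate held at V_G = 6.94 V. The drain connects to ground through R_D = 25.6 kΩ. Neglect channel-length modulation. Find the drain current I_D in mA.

I_D = 0.350 mA

V_SG = V_DD − V_G = 9.31 − 6.94 = 2.37 V, so V_ov = 2.37 − 0.491 = 1.88 V.
k_p = μ_pC_ox · (W/L) = 0.5904 mA/V².
Assume saturation: I_D = ½ k_p V_ov² = 0.5 × 0.5904 × 1.88² = 1.04 mA, giving V_SD = V_DD − I_D R_D = 9.31 − 1.04 × 25.6 = -17.4 V.
But -17.4 V < V_ov = 1.88 V, so the device is actually in triode.
In triode I_D = k_p[V_ov V_SD − ½ V_SD²] and I_D = (V_DD − V_SD)/R_D. Equating: 7.56 V_SD² − 29.4 V_SD + 9.31 = 0, giving V_SD = 0.348 V (the root below V_ov).
I_D = (9.31 − 0.348) / 25.6 = 0.35 mA.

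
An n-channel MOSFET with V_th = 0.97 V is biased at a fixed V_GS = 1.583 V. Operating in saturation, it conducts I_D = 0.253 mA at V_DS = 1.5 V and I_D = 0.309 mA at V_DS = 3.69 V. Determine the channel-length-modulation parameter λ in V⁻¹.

λ = 0.119 V⁻¹

With V_GS fixed, I_D ∝ (1 + λ V_DS) in saturation, so I_D2/I_D1 = (1 + λ V_DS2)/(1 + λ V_DS1).
0.309/0.253 = 1.221 = (1 + 3.69 λ)/(1 + 1.5 λ).
Solving: λ (I_D1 V_DS2 − I_D2 V_DS1) = I_D2 − I_D1, so λ = (0.309 − 0.253) / (0.253 × 3.69 − 0.309 × 1.5) = 0.056 / 0.47 = 0.119 V⁻¹.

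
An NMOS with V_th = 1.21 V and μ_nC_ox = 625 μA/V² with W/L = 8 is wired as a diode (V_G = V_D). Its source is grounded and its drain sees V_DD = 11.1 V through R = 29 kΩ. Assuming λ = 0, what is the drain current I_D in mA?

With gate tied to drain, V_GS = V_DS ≥ V_GS − V_th, so the device is in saturation.
k_n = μ_nC_ox · (W/L) = 5 mA/V².
KCL at the drain: ½ k_n (V_GS − V_th)² = (V_DD − V_GS)/R.
Let x = V_GS − 1.21. Then 72.5 x² + x − 9.89 = 0, giving x = 0.363 V (positive root), so V_GS = 1.57 V.
I_D = (V_DD − V_GS)/R = (11.1 − 1.57) / 29 = 0.329 mA.

I_D = 0.329 mA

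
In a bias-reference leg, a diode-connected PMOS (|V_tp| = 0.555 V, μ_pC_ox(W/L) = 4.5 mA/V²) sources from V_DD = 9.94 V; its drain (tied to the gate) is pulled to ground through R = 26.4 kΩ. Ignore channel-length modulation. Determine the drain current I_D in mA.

I_D = 0.341 mA

With gate tied to drain, V_SG = V_SD ≥ V_SG − |V_tp|, so the device is in saturation.
KCL at the drain: ½ k_p (V_SG − |V_tp|)² = (V_DD − V_SG)/R.
Let x = V_SG − 0.555. Then 59.4 x² + x − 9.385 = 0, giving x = 0.389 V (positive root), so V_SG = 0.944 V.
I_D = (V_DD − V_SG)/R = (9.94 − 0.944) / 26.4 = 0.341 mA.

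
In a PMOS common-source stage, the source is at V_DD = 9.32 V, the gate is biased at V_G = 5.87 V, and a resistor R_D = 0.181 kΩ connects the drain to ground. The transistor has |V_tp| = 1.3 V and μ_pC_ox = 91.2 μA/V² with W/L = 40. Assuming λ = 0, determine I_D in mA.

V_SG = V_DD − V_G = 9.32 − 5.87 = 3.45 V, so V_ov = 3.45 − 1.3 = 2.15 V.
k_p = μ_pC_ox · (W/L) = 3.648 mA/V².
Assume saturation: I_D = ½ k_p V_ov² = 0.5 × 3.648 × 2.15² = 8.43 mA, giving V_SD = V_DD − I_D R_D = 9.32 − 8.43 × 0.181 = 7.79 V.
V_SD = 7.79 V ≥ V_ov = 2.15 V, confirming saturation.

I_D = 8.43 mA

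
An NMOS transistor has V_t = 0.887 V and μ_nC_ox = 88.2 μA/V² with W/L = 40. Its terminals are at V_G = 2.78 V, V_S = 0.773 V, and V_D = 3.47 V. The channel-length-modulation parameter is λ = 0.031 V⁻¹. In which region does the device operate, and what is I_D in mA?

V_GS = V_G − V_S = 2.78 − 0.773 = 2.01 V; V_DS = V_D − V_S = 3.47 − 0.773 = 2.7 V.
k_n = μ_nC_ox · (W/L) = 3.528 mA/V².
V_ov = V_GS − V_t = 2.01 − 0.887 = 1.12 V.
Since V_DS = 2.7 V ≥ V_ov = 1.12 V, the device is in saturation.
I_D = ½ k_n V_ov² (1 + λ V_DS) = 0.5 × 3.528 × 1.12² × (1 + 0.031 × 2.7) = 2.4 mA.

Saturation; I_D = 2.40 mA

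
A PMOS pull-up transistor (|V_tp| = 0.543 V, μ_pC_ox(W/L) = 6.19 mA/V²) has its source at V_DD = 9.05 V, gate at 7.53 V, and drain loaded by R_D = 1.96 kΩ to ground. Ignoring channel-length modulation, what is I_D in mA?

V_SG = V_DD − V_G = 9.05 − 7.53 = 1.52 V, so V_ov = 1.52 − 0.543 = 0.977 V.
Assume saturation: I_D = ½ k_p V_ov² = 0.5 × 6.19 × 0.977² = 2.95 mA, giving V_SD = V_DD − I_D R_D = 9.05 − 2.95 × 1.96 = 3.26 V.
V_SD = 3.26 V ≥ V_ov = 0.977 V, confirming saturation.

I_D = 2.95 mA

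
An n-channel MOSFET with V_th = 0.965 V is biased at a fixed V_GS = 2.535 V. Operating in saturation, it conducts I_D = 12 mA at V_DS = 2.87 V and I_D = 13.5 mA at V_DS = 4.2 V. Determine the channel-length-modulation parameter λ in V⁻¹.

λ = 0.129 V⁻¹

With V_GS fixed, I_D ∝ (1 + λ V_DS) in saturation, so I_D2/I_D1 = (1 + λ V_DS2)/(1 + λ V_DS1).
13.5/12 = 1.125 = (1 + 4.2 λ)/(1 + 2.87 λ).
Solving: λ (I_D1 V_DS2 − I_D2 V_DS1) = I_D2 − I_D1, so λ = (13.5 − 12) / (12 × 4.2 − 13.5 × 2.87) = 1.5 / 11.7 = 0.129 V⁻¹.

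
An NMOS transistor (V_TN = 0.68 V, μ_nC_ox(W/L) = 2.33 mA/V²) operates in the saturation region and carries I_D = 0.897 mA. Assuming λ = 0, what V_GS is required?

V_GS = 1.56 V

In saturation I_D = ½ k_n (V_GS − V_TN)², so V_GS − V_TN = √(2 I_D / k_n) = √(2 × 0.897 / 2.33) = 0.877 V.
V_GS = 0.68 + 0.877 = 1.56 V.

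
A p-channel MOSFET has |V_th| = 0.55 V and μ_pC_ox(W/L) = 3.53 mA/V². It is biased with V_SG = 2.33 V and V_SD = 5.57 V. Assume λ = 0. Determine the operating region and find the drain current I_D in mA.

Saturation; I_D = 5.59 mA

V_ov = V_SG − |V_th| = 2.33 − 0.55 = 1.78 V.
Since V_SD = 5.57 V ≥ V_ov = 1.78 V, the device is in saturation.
I_D = ½ k_p V_ov² = 0.5 × 3.53 × 1.78² = 5.59 mA.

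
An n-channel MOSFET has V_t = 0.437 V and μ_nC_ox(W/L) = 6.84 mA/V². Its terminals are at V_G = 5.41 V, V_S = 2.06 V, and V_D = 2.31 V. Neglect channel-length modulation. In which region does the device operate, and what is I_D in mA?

Triode; I_D = 4.77 mA

V_GS = V_G − V_S = 5.41 − 2.06 = 3.35 V; V_DS = V_D − V_S = 2.31 − 2.06 = 0.25 V.
V_ov = V_GS − V_t = 3.35 − 0.437 = 2.91 V.
Since V_DS = 0.25 V < V_ov = 2.91 V, the device is in the triode region.
I_D = k_n [V_ov · V_DS − ½ V_DS²] = 6.84 × [2.91 × 0.25 − 0.5 × 0.25²] = 4.77 mA.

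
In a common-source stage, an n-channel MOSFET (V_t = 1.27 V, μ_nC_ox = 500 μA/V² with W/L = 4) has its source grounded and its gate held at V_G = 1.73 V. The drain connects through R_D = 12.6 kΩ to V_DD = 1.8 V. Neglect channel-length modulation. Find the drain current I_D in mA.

I_D = 0.129 mA

V_GS = V_G = 1.73 V, so V_ov = 1.73 − 1.27 = 0.46 V.
k_n = μ_nC_ox · (W/L) = 2 mA/V².
Assume saturation: I_D = ½ k_n V_ov² = 0.5 × 2 × 0.46² = 0.212 mA, giving V_DS = V_DD − I_D R_D = 1.8 − 0.212 × 12.6 = -0.866 V.
But -0.866 V < V_ov = 0.46 V, so the device is actually in triode.
In triode I_D = k_n[V_ov V_DS − ½ V_DS²] and I_D = (V_DD − V_DS)/R_D. Equating: 12.6 V_DS² − 12.59 V_DS + 1.8 = 0, giving V_DS = 0.173 V (the root below V_ov).
I_D = (1.8 − 0.173) / 12.6 = 0.129 mA.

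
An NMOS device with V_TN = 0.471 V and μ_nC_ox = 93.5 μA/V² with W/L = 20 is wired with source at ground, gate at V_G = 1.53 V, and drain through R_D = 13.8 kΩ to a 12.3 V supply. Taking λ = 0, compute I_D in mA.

V_GS = V_G = 1.53 V, so V_ov = 1.53 − 0.471 = 1.06 V.
k_n = μ_nC_ox · (W/L) = 1.87 mA/V².
Assume saturation: I_D = ½ k_n V_ov² = 0.5 × 1.87 × 1.06² = 1.05 mA, giving V_DS = V_DD − I_D R_D = 12.3 − 1.05 × 13.8 = -2.17 V.
But -2.17 V < V_ov = 1.06 V, so the device is actually in triode.
In triode I_D = k_n[V_ov V_DS − ½ V_DS²] and I_D = (V_DD − V_DS)/R_D. Equating: 12.9 V_DS² − 28.33 V_DS + 12.3 = 0, giving V_DS = 0.596 V (the root below V_ov).
I_D = (12.3 − 0.596) / 13.8 = 0.848 mA.

I_D = 0.848 mA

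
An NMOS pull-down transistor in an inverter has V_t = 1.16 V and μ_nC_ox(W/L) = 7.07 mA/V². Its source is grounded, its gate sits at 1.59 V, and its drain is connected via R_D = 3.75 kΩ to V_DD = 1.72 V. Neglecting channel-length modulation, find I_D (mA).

V_GS = V_G = 1.59 V, so V_ov = 1.59 − 1.16 = 0.43 V.
Assume saturation: I_D = ½ k_n V_ov² = 0.5 × 7.07 × 0.43² = 0.654 mA, giving V_DS = V_DD − I_D R_D = 1.72 − 0.654 × 3.75 = -0.731 V.
But -0.731 V < V_ov = 0.43 V, so the device is actually in triode.
In triode I_D = k_n[V_ov V_DS − ½ V_DS²] and I_D = (V_DD − V_DS)/R_D. Equating: 13.3 V_DS² − 12.4 V_DS + 1.72 = 0, giving V_DS = 0.169 V (the root below V_ov).
I_D = (1.72 − 0.169) / 3.75 = 0.414 mA.

I_D = 0.414 mA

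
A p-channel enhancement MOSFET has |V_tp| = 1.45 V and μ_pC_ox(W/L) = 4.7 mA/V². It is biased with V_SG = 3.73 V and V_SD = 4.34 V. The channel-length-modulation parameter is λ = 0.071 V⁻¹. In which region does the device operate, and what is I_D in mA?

V_ov = V_SG − |V_tp| = 3.73 − 1.45 = 2.28 V.
Since V_SD = 4.34 V ≥ V_ov = 2.28 V, the device is in saturation.
I_D = ½ k_p V_ov² (1 + λ V_SD) = 0.5 × 4.7 × 2.28² × (1 + 0.071 × 4.34) = 16 mA.

Saturation; I_D = 16.0 mA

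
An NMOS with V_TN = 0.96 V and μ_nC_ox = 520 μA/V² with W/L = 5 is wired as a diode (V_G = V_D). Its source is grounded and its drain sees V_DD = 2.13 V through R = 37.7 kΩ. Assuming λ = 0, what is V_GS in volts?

With gate tied to drain, V_GS = V_DS ≥ V_GS − V_TN, so the device is in saturation.
k_n = μ_nC_ox · (W/L) = 2.6 mA/V².
KCL at the drain: ½ k_n (V_GS − V_TN)² = (V_DD − V_GS)/R.
Let x = V_GS − 0.96. Then 49 x² + x − 1.17 = 0, giving x = 0.145 V (positive root), so V_GS = 1.1 V.
I_D = (V_DD − V_GS)/R = (2.13 − 1.1) / 37.7 = 0.0272 mA.

V_GS = 1.10 V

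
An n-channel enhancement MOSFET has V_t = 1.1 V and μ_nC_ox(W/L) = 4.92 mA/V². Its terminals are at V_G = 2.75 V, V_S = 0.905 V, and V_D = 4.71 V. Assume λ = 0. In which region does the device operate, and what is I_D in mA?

Saturation; I_D = 1.37 mA

V_GS = V_G − V_S = 2.75 − 0.905 = 1.84 V; V_DS = V_D − V_S = 4.71 − 0.905 = 3.8 V.
V_ov = V_GS − V_t = 1.84 − 1.1 = 0.745 V.
Since V_DS = 3.8 V ≥ V_ov = 0.745 V, the device is in saturation.
I_D = ½ k_n V_ov² = 0.5 × 4.92 × 0.745² = 1.37 mA.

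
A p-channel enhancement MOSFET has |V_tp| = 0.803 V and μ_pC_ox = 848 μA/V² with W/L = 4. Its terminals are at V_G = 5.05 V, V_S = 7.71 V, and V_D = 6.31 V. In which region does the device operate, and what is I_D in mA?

Triode; I_D = 5.49 mA

V_SG = V_S − V_G = 7.71 − 5.05 = 2.66 V; V_SD = V_S − V_D = 7.71 − 6.31 = 1.4 V.
k_p = μ_pC_ox · (W/L) = 3.392 mA/V².
V_ov = V_SG − |V_tp| = 2.66 − 0.803 = 1.86 V.
Since V_SD = 1.4 V < V_ov = 1.86 V, the device is in the triode region.
I_D = k_p [V_ov · V_SD − ½ V_SD²] = 3.392 × [1.86 × 1.4 − 0.5 × 1.4²] = 5.49 mA.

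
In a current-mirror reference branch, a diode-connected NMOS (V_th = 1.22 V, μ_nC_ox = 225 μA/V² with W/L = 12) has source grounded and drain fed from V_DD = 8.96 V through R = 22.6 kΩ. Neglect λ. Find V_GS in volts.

V_GS = 1.71 V

With gate tied to drain, V_GS = V_DS ≥ V_GS − V_th, so the device is in saturation.
k_n = μ_nC_ox · (W/L) = 2.7 mA/V².
KCL at the drain: ½ k_n (V_GS − V_th)² = (V_DD − V_GS)/R.
Let x = V_GS − 1.22. Then 30.5 x² + x − 7.74 = 0, giving x = 0.488 V (positive root), so V_GS = 1.71 V.
I_D = (V_DD − V_GS)/R = (8.96 − 1.71) / 22.6 = 0.321 mA.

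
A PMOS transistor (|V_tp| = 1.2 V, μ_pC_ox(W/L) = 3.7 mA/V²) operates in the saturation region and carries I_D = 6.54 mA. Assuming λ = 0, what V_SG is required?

V_SG = 3.08 V

In saturation I_D = ½ k_p (V_SG − |V_tp|)², so V_SG − |V_tp| = √(2 I_D / k_p) = √(2 × 6.54 / 3.7) = 1.88 V.
V_SG = 1.2 + 1.88 = 3.08 V.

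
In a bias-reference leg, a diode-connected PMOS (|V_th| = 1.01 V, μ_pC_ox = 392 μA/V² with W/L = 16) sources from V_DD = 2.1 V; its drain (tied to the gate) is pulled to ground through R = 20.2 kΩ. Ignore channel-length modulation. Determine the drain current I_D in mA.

I_D = 0.0478 mA

With gate tied to drain, V_SG = V_SD ≥ V_SG − |V_th|, so the device is in saturation.
k_p = μ_pC_ox · (W/L) = 6.272 mA/V².
KCL at the drain: ½ k_p (V_SG − |V_th|)² = (V_DD − V_SG)/R.
Let x = V_SG − 1.01. Then 63.3 x² + x − 1.09 = 0, giving x = 0.124 V (positive root), so V_SG = 1.13 V.
I_D = (V_DD − V_SG)/R = (2.1 − 1.13) / 20.2 = 0.0478 mA.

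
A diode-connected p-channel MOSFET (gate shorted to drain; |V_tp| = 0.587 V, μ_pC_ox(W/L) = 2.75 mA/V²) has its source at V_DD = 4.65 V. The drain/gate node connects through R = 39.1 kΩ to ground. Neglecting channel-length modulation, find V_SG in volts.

With gate tied to drain, V_SG = V_SD ≥ V_SG − |V_tp|, so the device is in saturation.
KCL at the drain: ½ k_p (V_SG − |V_tp|)² = (V_DD − V_SG)/R.
Let x = V_SG − 0.587. Then 53.8 x² + x − 4.063 = 0, giving x = 0.266 V (positive root), so V_SG = 0.853 V.
I_D = (V_DD − V_SG)/R = (4.65 − 0.853) / 39.1 = 0.0971 mA.

V_SG = 0.853 V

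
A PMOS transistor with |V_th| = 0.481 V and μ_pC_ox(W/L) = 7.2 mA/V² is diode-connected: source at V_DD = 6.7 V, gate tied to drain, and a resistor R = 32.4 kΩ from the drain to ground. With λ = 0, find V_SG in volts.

With gate tied to drain, V_SG = V_SD ≥ V_SG − |V_th|, so the device is in saturation.
KCL at the drain: ½ k_p (V_SG − |V_th|)² = (V_DD − V_SG)/R.
Let x = V_SG − 0.481. Then 117 x² + x − 6.219 = 0, giving x = 0.227 V (positive root), so V_SG = 0.708 V.
I_D = (V_DD − V_SG)/R = (6.7 − 0.708) / 32.4 = 0.185 mA.

V_SG = 0.708 V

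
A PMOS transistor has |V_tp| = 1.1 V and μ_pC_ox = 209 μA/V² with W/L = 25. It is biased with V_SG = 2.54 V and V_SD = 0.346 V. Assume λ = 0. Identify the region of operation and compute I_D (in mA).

k_p = μ_pC_ox · (W/L) = 5.225 mA/V².
V_ov = V_SG − |V_tp| = 2.54 − 1.1 = 1.44 V.
Since V_SD = 0.346 V < V_ov = 1.44 V, the device is in the triode region.
I_D = k_p [V_ov · V_SD − ½ V_SD²] = 5.225 × [1.44 × 0.346 − 0.5 × 0.346²] = 2.29 mA.

Triode; I_D = 2.29 mA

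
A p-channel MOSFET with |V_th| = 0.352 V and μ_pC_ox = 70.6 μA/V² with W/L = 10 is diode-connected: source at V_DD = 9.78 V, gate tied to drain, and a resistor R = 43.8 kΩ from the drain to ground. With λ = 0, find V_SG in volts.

V_SG = 1.10 V

With gate tied to drain, V_SG = V_SD ≥ V_SG − |V_th|, so the device is in saturation.
k_p = μ_pC_ox · (W/L) = 0.706 mA/V².
KCL at the drain: ½ k_p (V_SG − |V_th|)² = (V_DD − V_SG)/R.
Let x = V_SG − 0.352. Then 15.5 x² + x − 9.428 = 0, giving x = 0.749 V (positive root), so V_SG = 1.1 V.
I_D = (V_DD − V_SG)/R = (9.78 − 1.1) / 43.8 = 0.198 mA.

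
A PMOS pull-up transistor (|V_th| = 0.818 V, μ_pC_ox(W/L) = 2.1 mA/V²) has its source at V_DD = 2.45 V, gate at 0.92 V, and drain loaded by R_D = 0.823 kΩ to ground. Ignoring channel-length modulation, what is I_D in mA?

V_SG = V_DD − V_G = 2.45 − 0.92 = 1.53 V, so V_ov = 1.53 − 0.818 = 0.712 V.
Assume saturation: I_D = ½ k_p V_ov² = 0.5 × 2.1 × 0.712² = 0.532 mA, giving V_SD = V_DD − I_D R_D = 2.45 − 0.532 × 0.823 = 2.01 V.
V_SD = 2.01 V ≥ V_ov = 0.712 V, confirming saturation.

I_D = 0.532 mA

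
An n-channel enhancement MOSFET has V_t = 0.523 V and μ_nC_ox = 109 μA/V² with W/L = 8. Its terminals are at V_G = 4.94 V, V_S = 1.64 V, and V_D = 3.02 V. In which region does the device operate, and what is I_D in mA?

V_GS = V_G − V_S = 4.94 − 1.64 = 3.3 V; V_DS = V_D − V_S = 3.02 − 1.64 = 1.38 V.
k_n = μ_nC_ox · (W/L) = 0.872 mA/V².
V_ov = V_GS − V_t = 3.3 − 0.523 = 2.78 V.
Since V_DS = 1.38 V < V_ov = 2.78 V, the device is in the triode region.
I_D = k_n [V_ov · V_DS − ½ V_DS²] = 0.872 × [2.78 × 1.38 − 0.5 × 1.38²] = 2.51 mA.

Triode; I_D = 2.51 mA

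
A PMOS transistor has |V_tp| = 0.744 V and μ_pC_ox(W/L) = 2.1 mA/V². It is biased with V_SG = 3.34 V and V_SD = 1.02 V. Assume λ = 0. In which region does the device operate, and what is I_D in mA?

V_ov = V_SG − |V_tp| = 3.34 − 0.744 = 2.6 V.
Since V_SD = 1.02 V < V_ov = 2.6 V, the device is in the triode region.
I_D = k_p [V_ov · V_SD − ½ V_SD²] = 2.1 × [2.6 × 1.02 − 0.5 × 1.02²] = 4.47 mA.

Triode; I_D = 4.47 mA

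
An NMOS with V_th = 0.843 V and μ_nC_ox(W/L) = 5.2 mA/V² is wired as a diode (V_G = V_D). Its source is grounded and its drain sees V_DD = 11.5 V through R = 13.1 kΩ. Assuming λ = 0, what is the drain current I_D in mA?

I_D = 0.772 mA

With gate tied to drain, V_GS = V_DS ≥ V_GS − V_th, so the device is in saturation.
KCL at the drain: ½ k_n (V_GS − V_th)² = (V_DD − V_GS)/R.
Let x = V_GS − 0.843. Then 34.1 x² + x − 10.66 = 0, giving x = 0.545 V (positive root), so V_GS = 1.39 V.
I_D = (V_DD − V_GS)/R = (11.5 − 1.39) / 13.1 = 0.772 mA.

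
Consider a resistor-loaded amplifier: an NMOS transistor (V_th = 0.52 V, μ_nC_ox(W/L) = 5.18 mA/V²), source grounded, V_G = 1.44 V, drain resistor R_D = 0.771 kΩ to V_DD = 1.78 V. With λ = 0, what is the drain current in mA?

I_D = 1.69 mA

V_GS = V_G = 1.44 V, so V_ov = 1.44 − 0.52 = 0.92 V.
Assume saturation: I_D = ½ k_n V_ov² = 0.5 × 5.18 × 0.92² = 2.19 mA, giving V_DS = V_DD − I_D R_D = 1.78 − 2.19 × 0.771 = 0.0898 V.
But 0.0898 V < V_ov = 0.92 V, so the device is actually in triode.
In triode I_D = k_n[V_ov V_DS − ½ V_DS²] and I_D = (V_DD − V_DS)/R_D. Equating: 2 V_DS² − 4.674 V_DS + 1.78 = 0, giving V_DS = 0.479 V (the root below V_ov).
I_D = (1.78 − 0.479) / 0.771 = 1.69 mA.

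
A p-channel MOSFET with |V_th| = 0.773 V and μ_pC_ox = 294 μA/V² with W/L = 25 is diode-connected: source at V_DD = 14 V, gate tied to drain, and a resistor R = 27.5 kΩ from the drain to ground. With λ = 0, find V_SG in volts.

V_SG = 1.13 V

With gate tied to drain, V_SG = V_SD ≥ V_SG − |V_th|, so the device is in saturation.
k_p = μ_pC_ox · (W/L) = 7.35 mA/V².
KCL at the drain: ½ k_p (V_SG − |V_th|)² = (V_DD − V_SG)/R.
Let x = V_SG − 0.773. Then 101 x² + x − 13.23 = 0, giving x = 0.357 V (positive root), so V_SG = 1.13 V.
I_D = (V_DD − V_SG)/R = (14 − 1.13) / 27.5 = 0.468 mA.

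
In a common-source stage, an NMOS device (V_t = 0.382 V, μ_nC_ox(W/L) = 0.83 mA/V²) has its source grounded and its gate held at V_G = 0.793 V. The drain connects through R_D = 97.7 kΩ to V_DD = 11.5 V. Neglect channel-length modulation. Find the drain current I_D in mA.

I_D = 0.0701 mA

V_GS = V_G = 0.793 V, so V_ov = 0.793 − 0.382 = 0.411 V.
Assume saturation: I_D = ½ k_n V_ov² = 0.5 × 0.83 × 0.411² = 0.0701 mA, giving V_DS = V_DD − I_D R_D = 11.5 − 0.0701 × 97.7 = 4.65 V.
V_DS = 4.65 V ≥ V_ov = 0.411 V, confirming saturation.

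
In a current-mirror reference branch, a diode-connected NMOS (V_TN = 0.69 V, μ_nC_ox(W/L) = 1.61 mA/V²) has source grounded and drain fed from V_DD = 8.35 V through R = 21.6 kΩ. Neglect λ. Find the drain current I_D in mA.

I_D = 0.325 mA

With gate tied to drain, V_GS = V_DS ≥ V_GS − V_TN, so the device is in saturation.
KCL at the drain: ½ k_n (V_GS − V_TN)² = (V_DD − V_GS)/R.
Let x = V_GS − 0.69. Then 17.4 x² + x − 7.66 = 0, giving x = 0.636 V (positive root), so V_GS = 1.33 V.
I_D = (V_DD − V_GS)/R = (8.35 − 1.33) / 21.6 = 0.325 mA.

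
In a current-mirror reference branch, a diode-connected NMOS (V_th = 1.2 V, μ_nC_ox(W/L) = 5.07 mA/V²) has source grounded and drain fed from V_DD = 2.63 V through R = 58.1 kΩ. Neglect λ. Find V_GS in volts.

With gate tied to drain, V_GS = V_DS ≥ V_GS − V_th, so the device is in saturation.
KCL at the drain: ½ k_n (V_GS − V_th)² = (V_DD − V_GS)/R.
Let x = V_GS − 1.2. Then 147 x² + x − 1.43 = 0, giving x = 0.0952 V (positive root), so V_GS = 1.3 V.
I_D = (V_DD − V_GS)/R = (2.63 − 1.3) / 58.1 = 0.023 mA.

V_GS = 1.30 V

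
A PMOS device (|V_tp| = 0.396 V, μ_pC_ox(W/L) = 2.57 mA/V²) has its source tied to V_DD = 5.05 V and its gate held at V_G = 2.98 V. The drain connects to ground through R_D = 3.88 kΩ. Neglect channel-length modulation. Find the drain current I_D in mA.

V_SG = V_DD − V_G = 5.05 − 2.98 = 2.07 V, so V_ov = 2.07 − 0.396 = 1.67 V.
Assume saturation: I_D = ½ k_p V_ov² = 0.5 × 2.57 × 1.67² = 3.6 mA, giving V_SD = V_DD − I_D R_D = 5.05 − 3.6 × 3.88 = -8.92 V.
But -8.92 V < V_ov = 1.67 V, so the device is actually in triode.
In triode I_D = k_p[V_ov V_SD − ½ V_SD²] and I_D = (V_DD − V_SD)/R_D. Equating: 4.99 V_SD² − 17.69 V_SD + 5.05 = 0, giving V_SD = 0.313 V (the root below V_ov).
I_D = (5.05 − 0.313) / 3.88 = 1.22 mA.

I_D = 1.22 mA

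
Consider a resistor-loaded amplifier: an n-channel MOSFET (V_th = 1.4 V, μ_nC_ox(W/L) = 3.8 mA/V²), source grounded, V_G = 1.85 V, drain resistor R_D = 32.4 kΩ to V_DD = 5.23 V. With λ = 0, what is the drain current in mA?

I_D = 0.158 mA

V_GS = V_G = 1.85 V, so V_ov = 1.85 − 1.4 = 0.45 V.
Assume saturation: I_D = ½ k_n V_ov² = 0.5 × 3.8 × 0.45² = 0.385 mA, giving V_DS = V_DD − I_D R_D = 5.23 − 0.385 × 32.4 = -7.24 V.
But -7.24 V < V_ov = 0.45 V, so the device is actually in triode.
In triode I_D = k_n[V_ov V_DS − ½ V_DS²] and I_D = (V_DD − V_DS)/R_D. Equating: 61.6 V_DS² − 56.4 V_DS + 5.23 = 0, giving V_DS = 0.105 V (the root below V_ov).
I_D = (5.23 − 0.105) / 32.4 = 0.158 mA.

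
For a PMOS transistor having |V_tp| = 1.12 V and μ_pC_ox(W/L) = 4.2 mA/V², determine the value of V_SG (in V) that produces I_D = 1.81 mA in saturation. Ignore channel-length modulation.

In saturation I_D = ½ k_p (V_SG − |V_tp|)², so V_SG − |V_tp| = √(2 I_D / k_p) = √(2 × 1.81 / 4.2) = 0.928 V.
V_SG = 1.12 + 0.928 = 2.05 V.

V_SG = 2.05 V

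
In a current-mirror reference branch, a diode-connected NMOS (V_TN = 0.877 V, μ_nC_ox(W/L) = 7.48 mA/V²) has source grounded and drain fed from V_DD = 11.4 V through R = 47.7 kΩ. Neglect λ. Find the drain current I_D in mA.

I_D = 0.216 mA

With gate tied to drain, V_GS = V_DS ≥ V_GS − V_TN, so the device is in saturation.
KCL at the drain: ½ k_n (V_GS − V_TN)² = (V_DD − V_GS)/R.
Let x = V_GS − 0.877. Then 178 x² + x − 10.52 = 0, giving x = 0.24 V (positive root), so V_GS = 1.12 V.
I_D = (V_DD − V_GS)/R = (11.4 − 1.12) / 47.7 = 0.216 mA.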